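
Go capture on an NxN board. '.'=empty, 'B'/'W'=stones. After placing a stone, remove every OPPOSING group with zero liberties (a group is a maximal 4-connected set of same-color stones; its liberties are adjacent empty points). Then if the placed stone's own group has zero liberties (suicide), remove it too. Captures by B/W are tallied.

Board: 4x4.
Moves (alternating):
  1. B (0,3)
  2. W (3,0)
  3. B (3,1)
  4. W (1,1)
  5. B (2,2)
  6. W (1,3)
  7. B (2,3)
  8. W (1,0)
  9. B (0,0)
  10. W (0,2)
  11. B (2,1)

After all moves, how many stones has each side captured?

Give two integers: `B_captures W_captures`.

Answer: 0 1

Derivation:
Move 1: B@(0,3) -> caps B=0 W=0
Move 2: W@(3,0) -> caps B=0 W=0
Move 3: B@(3,1) -> caps B=0 W=0
Move 4: W@(1,1) -> caps B=0 W=0
Move 5: B@(2,2) -> caps B=0 W=0
Move 6: W@(1,3) -> caps B=0 W=0
Move 7: B@(2,3) -> caps B=0 W=0
Move 8: W@(1,0) -> caps B=0 W=0
Move 9: B@(0,0) -> caps B=0 W=0
Move 10: W@(0,2) -> caps B=0 W=1
Move 11: B@(2,1) -> caps B=0 W=1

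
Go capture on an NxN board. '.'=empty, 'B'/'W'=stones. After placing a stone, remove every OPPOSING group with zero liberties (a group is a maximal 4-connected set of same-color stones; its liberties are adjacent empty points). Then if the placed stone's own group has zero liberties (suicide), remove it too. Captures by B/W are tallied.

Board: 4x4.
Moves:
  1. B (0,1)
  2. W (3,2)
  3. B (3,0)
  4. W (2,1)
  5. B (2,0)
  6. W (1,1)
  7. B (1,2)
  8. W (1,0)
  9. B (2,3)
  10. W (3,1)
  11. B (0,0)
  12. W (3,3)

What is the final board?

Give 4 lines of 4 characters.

Answer: BB..
WWB.
.W.B
.WWW

Derivation:
Move 1: B@(0,1) -> caps B=0 W=0
Move 2: W@(3,2) -> caps B=0 W=0
Move 3: B@(3,0) -> caps B=0 W=0
Move 4: W@(2,1) -> caps B=0 W=0
Move 5: B@(2,0) -> caps B=0 W=0
Move 6: W@(1,1) -> caps B=0 W=0
Move 7: B@(1,2) -> caps B=0 W=0
Move 8: W@(1,0) -> caps B=0 W=0
Move 9: B@(2,3) -> caps B=0 W=0
Move 10: W@(3,1) -> caps B=0 W=2
Move 11: B@(0,0) -> caps B=0 W=2
Move 12: W@(3,3) -> caps B=0 W=2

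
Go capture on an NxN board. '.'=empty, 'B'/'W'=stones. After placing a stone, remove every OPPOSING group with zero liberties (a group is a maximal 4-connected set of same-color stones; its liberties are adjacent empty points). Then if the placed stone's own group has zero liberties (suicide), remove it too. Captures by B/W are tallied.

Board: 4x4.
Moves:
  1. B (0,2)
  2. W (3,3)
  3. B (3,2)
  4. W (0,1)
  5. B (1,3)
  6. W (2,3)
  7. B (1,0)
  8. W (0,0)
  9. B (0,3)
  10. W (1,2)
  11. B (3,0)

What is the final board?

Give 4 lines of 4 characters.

Answer: WW..
B.W.
...W
B.BW

Derivation:
Move 1: B@(0,2) -> caps B=0 W=0
Move 2: W@(3,3) -> caps B=0 W=0
Move 3: B@(3,2) -> caps B=0 W=0
Move 4: W@(0,1) -> caps B=0 W=0
Move 5: B@(1,3) -> caps B=0 W=0
Move 6: W@(2,3) -> caps B=0 W=0
Move 7: B@(1,0) -> caps B=0 W=0
Move 8: W@(0,0) -> caps B=0 W=0
Move 9: B@(0,3) -> caps B=0 W=0
Move 10: W@(1,2) -> caps B=0 W=3
Move 11: B@(3,0) -> caps B=0 W=3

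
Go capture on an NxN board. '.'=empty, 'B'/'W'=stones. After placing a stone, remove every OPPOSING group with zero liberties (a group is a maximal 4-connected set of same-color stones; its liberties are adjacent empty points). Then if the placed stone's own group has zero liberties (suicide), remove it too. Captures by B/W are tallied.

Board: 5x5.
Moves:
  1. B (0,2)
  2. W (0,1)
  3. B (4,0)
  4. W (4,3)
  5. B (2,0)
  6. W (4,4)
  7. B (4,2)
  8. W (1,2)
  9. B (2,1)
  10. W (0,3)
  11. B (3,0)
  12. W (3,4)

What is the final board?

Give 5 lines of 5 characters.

Answer: .W.W.
..W..
BB...
B...W
B.BWW

Derivation:
Move 1: B@(0,2) -> caps B=0 W=0
Move 2: W@(0,1) -> caps B=0 W=0
Move 3: B@(4,0) -> caps B=0 W=0
Move 4: W@(4,3) -> caps B=0 W=0
Move 5: B@(2,0) -> caps B=0 W=0
Move 6: W@(4,4) -> caps B=0 W=0
Move 7: B@(4,2) -> caps B=0 W=0
Move 8: W@(1,2) -> caps B=0 W=0
Move 9: B@(2,1) -> caps B=0 W=0
Move 10: W@(0,3) -> caps B=0 W=1
Move 11: B@(3,0) -> caps B=0 W=1
Move 12: W@(3,4) -> caps B=0 W=1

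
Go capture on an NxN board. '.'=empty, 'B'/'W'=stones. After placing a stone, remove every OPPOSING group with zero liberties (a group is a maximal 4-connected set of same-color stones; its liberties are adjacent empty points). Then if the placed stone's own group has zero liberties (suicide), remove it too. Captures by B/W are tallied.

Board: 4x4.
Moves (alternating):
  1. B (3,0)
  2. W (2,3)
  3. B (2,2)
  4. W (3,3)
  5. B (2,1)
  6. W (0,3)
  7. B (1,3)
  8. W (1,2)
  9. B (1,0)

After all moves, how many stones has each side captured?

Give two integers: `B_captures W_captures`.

Move 1: B@(3,0) -> caps B=0 W=0
Move 2: W@(2,3) -> caps B=0 W=0
Move 3: B@(2,2) -> caps B=0 W=0
Move 4: W@(3,3) -> caps B=0 W=0
Move 5: B@(2,1) -> caps B=0 W=0
Move 6: W@(0,3) -> caps B=0 W=0
Move 7: B@(1,3) -> caps B=0 W=0
Move 8: W@(1,2) -> caps B=0 W=1
Move 9: B@(1,0) -> caps B=0 W=1

Answer: 0 1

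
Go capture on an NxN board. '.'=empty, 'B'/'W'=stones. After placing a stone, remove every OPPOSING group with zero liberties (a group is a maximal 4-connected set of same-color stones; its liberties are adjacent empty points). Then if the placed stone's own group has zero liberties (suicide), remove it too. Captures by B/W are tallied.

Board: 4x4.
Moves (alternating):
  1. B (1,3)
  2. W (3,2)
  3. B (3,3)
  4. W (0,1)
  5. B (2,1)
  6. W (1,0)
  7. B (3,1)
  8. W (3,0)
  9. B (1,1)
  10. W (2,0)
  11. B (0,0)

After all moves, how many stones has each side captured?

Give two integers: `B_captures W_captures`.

Move 1: B@(1,3) -> caps B=0 W=0
Move 2: W@(3,2) -> caps B=0 W=0
Move 3: B@(3,3) -> caps B=0 W=0
Move 4: W@(0,1) -> caps B=0 W=0
Move 5: B@(2,1) -> caps B=0 W=0
Move 6: W@(1,0) -> caps B=0 W=0
Move 7: B@(3,1) -> caps B=0 W=0
Move 8: W@(3,0) -> caps B=0 W=0
Move 9: B@(1,1) -> caps B=0 W=0
Move 10: W@(2,0) -> caps B=0 W=0
Move 11: B@(0,0) -> caps B=3 W=0

Answer: 3 0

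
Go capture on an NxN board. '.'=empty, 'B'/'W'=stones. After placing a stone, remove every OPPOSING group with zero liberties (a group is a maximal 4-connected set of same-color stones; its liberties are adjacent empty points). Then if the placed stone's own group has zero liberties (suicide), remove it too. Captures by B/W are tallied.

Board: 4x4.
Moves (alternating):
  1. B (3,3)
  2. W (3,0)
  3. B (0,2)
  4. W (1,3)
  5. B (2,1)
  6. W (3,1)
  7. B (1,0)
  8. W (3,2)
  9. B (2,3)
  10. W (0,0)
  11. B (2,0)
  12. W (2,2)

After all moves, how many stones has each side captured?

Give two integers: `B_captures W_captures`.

Move 1: B@(3,3) -> caps B=0 W=0
Move 2: W@(3,0) -> caps B=0 W=0
Move 3: B@(0,2) -> caps B=0 W=0
Move 4: W@(1,3) -> caps B=0 W=0
Move 5: B@(2,1) -> caps B=0 W=0
Move 6: W@(3,1) -> caps B=0 W=0
Move 7: B@(1,0) -> caps B=0 W=0
Move 8: W@(3,2) -> caps B=0 W=0
Move 9: B@(2,3) -> caps B=0 W=0
Move 10: W@(0,0) -> caps B=0 W=0
Move 11: B@(2,0) -> caps B=0 W=0
Move 12: W@(2,2) -> caps B=0 W=2

Answer: 0 2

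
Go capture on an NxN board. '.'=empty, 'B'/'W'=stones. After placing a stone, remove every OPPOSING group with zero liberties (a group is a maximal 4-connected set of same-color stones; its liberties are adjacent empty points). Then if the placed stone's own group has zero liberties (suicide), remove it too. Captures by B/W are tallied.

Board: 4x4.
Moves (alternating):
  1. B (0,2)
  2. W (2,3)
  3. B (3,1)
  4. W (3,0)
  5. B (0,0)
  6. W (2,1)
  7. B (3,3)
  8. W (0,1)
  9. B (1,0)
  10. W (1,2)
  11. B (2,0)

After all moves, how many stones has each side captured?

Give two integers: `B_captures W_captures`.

Answer: 1 0

Derivation:
Move 1: B@(0,2) -> caps B=0 W=0
Move 2: W@(2,3) -> caps B=0 W=0
Move 3: B@(3,1) -> caps B=0 W=0
Move 4: W@(3,0) -> caps B=0 W=0
Move 5: B@(0,0) -> caps B=0 W=0
Move 6: W@(2,1) -> caps B=0 W=0
Move 7: B@(3,3) -> caps B=0 W=0
Move 8: W@(0,1) -> caps B=0 W=0
Move 9: B@(1,0) -> caps B=0 W=0
Move 10: W@(1,2) -> caps B=0 W=0
Move 11: B@(2,0) -> caps B=1 W=0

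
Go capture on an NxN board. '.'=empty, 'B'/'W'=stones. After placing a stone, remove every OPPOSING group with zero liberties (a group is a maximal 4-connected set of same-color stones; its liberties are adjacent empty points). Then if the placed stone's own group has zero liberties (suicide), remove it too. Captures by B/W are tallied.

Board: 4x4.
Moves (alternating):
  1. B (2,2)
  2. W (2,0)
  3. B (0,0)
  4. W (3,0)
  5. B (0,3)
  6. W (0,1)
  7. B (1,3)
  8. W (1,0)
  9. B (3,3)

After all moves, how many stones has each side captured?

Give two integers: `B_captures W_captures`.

Answer: 0 1

Derivation:
Move 1: B@(2,2) -> caps B=0 W=0
Move 2: W@(2,0) -> caps B=0 W=0
Move 3: B@(0,0) -> caps B=0 W=0
Move 4: W@(3,0) -> caps B=0 W=0
Move 5: B@(0,3) -> caps B=0 W=0
Move 6: W@(0,1) -> caps B=0 W=0
Move 7: B@(1,3) -> caps B=0 W=0
Move 8: W@(1,0) -> caps B=0 W=1
Move 9: B@(3,3) -> caps B=0 W=1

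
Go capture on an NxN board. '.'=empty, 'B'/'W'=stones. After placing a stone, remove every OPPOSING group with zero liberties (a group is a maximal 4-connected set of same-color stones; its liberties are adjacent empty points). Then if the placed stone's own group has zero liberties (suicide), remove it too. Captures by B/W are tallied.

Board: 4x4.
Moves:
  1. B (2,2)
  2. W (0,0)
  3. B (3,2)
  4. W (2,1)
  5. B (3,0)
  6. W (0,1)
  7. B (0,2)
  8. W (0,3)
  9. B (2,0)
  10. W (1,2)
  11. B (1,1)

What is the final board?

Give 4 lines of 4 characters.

Move 1: B@(2,2) -> caps B=0 W=0
Move 2: W@(0,0) -> caps B=0 W=0
Move 3: B@(3,2) -> caps B=0 W=0
Move 4: W@(2,1) -> caps B=0 W=0
Move 5: B@(3,0) -> caps B=0 W=0
Move 6: W@(0,1) -> caps B=0 W=0
Move 7: B@(0,2) -> caps B=0 W=0
Move 8: W@(0,3) -> caps B=0 W=0
Move 9: B@(2,0) -> caps B=0 W=0
Move 10: W@(1,2) -> caps B=0 W=1
Move 11: B@(1,1) -> caps B=0 W=1

Answer: WW.W
.BW.
BWB.
B.B.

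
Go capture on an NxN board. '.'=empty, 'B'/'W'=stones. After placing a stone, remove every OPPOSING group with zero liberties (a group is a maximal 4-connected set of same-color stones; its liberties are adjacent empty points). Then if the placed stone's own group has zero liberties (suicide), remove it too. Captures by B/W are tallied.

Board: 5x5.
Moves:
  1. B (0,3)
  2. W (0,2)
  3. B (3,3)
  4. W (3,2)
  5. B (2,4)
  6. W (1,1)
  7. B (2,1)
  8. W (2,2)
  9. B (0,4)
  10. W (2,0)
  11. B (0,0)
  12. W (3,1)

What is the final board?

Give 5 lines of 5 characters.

Move 1: B@(0,3) -> caps B=0 W=0
Move 2: W@(0,2) -> caps B=0 W=0
Move 3: B@(3,3) -> caps B=0 W=0
Move 4: W@(3,2) -> caps B=0 W=0
Move 5: B@(2,4) -> caps B=0 W=0
Move 6: W@(1,1) -> caps B=0 W=0
Move 7: B@(2,1) -> caps B=0 W=0
Move 8: W@(2,2) -> caps B=0 W=0
Move 9: B@(0,4) -> caps B=0 W=0
Move 10: W@(2,0) -> caps B=0 W=0
Move 11: B@(0,0) -> caps B=0 W=0
Move 12: W@(3,1) -> caps B=0 W=1

Answer: B.WBB
.W...
W.W.B
.WWB.
.....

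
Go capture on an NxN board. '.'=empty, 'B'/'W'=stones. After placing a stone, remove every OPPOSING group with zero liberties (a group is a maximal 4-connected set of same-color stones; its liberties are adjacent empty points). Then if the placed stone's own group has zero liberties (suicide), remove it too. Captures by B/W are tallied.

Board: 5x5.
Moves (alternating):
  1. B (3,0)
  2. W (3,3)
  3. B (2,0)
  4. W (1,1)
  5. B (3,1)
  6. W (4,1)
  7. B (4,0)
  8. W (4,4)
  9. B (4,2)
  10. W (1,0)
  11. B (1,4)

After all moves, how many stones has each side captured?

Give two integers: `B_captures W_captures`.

Move 1: B@(3,0) -> caps B=0 W=0
Move 2: W@(3,3) -> caps B=0 W=0
Move 3: B@(2,0) -> caps B=0 W=0
Move 4: W@(1,1) -> caps B=0 W=0
Move 5: B@(3,1) -> caps B=0 W=0
Move 6: W@(4,1) -> caps B=0 W=0
Move 7: B@(4,0) -> caps B=0 W=0
Move 8: W@(4,4) -> caps B=0 W=0
Move 9: B@(4,2) -> caps B=1 W=0
Move 10: W@(1,0) -> caps B=1 W=0
Move 11: B@(1,4) -> caps B=1 W=0

Answer: 1 0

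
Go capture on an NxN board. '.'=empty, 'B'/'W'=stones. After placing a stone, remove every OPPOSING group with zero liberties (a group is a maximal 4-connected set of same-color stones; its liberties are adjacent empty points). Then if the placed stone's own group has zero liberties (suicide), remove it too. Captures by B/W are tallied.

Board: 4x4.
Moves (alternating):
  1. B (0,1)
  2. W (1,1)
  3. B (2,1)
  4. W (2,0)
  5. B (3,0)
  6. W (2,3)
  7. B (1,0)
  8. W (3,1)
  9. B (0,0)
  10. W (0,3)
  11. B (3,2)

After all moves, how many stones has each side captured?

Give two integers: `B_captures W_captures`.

Move 1: B@(0,1) -> caps B=0 W=0
Move 2: W@(1,1) -> caps B=0 W=0
Move 3: B@(2,1) -> caps B=0 W=0
Move 4: W@(2,0) -> caps B=0 W=0
Move 5: B@(3,0) -> caps B=0 W=0
Move 6: W@(2,3) -> caps B=0 W=0
Move 7: B@(1,0) -> caps B=1 W=0
Move 8: W@(3,1) -> caps B=1 W=0
Move 9: B@(0,0) -> caps B=1 W=0
Move 10: W@(0,3) -> caps B=1 W=0
Move 11: B@(3,2) -> caps B=2 W=0

Answer: 2 0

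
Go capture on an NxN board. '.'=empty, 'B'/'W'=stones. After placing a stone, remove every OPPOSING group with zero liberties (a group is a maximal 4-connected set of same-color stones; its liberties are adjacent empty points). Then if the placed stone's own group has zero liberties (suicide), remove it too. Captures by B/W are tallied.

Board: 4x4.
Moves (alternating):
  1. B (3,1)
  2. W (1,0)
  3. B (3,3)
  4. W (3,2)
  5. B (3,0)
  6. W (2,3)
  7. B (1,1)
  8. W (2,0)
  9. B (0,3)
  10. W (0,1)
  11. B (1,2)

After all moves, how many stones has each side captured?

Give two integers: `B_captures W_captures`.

Answer: 0 1

Derivation:
Move 1: B@(3,1) -> caps B=0 W=0
Move 2: W@(1,0) -> caps B=0 W=0
Move 3: B@(3,3) -> caps B=0 W=0
Move 4: W@(3,2) -> caps B=0 W=0
Move 5: B@(3,0) -> caps B=0 W=0
Move 6: W@(2,3) -> caps B=0 W=1
Move 7: B@(1,1) -> caps B=0 W=1
Move 8: W@(2,0) -> caps B=0 W=1
Move 9: B@(0,3) -> caps B=0 W=1
Move 10: W@(0,1) -> caps B=0 W=1
Move 11: B@(1,2) -> caps B=0 W=1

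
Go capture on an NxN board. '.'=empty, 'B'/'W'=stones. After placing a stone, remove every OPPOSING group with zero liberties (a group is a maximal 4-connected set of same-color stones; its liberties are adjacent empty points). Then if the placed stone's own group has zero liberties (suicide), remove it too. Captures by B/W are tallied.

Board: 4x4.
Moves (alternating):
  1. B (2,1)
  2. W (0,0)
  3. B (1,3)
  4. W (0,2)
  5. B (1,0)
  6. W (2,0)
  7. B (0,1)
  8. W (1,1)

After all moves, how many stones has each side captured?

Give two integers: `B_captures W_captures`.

Move 1: B@(2,1) -> caps B=0 W=0
Move 2: W@(0,0) -> caps B=0 W=0
Move 3: B@(1,3) -> caps B=0 W=0
Move 4: W@(0,2) -> caps B=0 W=0
Move 5: B@(1,0) -> caps B=0 W=0
Move 6: W@(2,0) -> caps B=0 W=0
Move 7: B@(0,1) -> caps B=1 W=0
Move 8: W@(1,1) -> caps B=1 W=0

Answer: 1 0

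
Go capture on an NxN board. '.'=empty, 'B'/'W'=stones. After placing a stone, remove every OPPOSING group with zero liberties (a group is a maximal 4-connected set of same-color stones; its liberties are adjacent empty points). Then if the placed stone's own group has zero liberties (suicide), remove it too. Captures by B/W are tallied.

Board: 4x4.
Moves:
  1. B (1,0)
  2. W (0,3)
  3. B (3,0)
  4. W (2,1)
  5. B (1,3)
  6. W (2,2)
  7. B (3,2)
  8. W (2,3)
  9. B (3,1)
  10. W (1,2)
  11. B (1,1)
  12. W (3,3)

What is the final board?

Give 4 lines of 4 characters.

Move 1: B@(1,0) -> caps B=0 W=0
Move 2: W@(0,3) -> caps B=0 W=0
Move 3: B@(3,0) -> caps B=0 W=0
Move 4: W@(2,1) -> caps B=0 W=0
Move 5: B@(1,3) -> caps B=0 W=0
Move 6: W@(2,2) -> caps B=0 W=0
Move 7: B@(3,2) -> caps B=0 W=0
Move 8: W@(2,3) -> caps B=0 W=0
Move 9: B@(3,1) -> caps B=0 W=0
Move 10: W@(1,2) -> caps B=0 W=1
Move 11: B@(1,1) -> caps B=0 W=1
Move 12: W@(3,3) -> caps B=0 W=1

Answer: ...W
BBW.
.WWW
BBBW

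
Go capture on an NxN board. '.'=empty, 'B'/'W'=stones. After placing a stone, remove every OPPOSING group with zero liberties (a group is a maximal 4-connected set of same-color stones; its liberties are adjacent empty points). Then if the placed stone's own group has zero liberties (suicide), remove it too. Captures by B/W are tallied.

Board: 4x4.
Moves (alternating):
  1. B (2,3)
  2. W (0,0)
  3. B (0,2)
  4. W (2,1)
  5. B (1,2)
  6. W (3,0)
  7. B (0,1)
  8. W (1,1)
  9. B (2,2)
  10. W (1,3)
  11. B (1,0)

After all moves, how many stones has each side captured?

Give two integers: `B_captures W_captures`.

Move 1: B@(2,3) -> caps B=0 W=0
Move 2: W@(0,0) -> caps B=0 W=0
Move 3: B@(0,2) -> caps B=0 W=0
Move 4: W@(2,1) -> caps B=0 W=0
Move 5: B@(1,2) -> caps B=0 W=0
Move 6: W@(3,0) -> caps B=0 W=0
Move 7: B@(0,1) -> caps B=0 W=0
Move 8: W@(1,1) -> caps B=0 W=0
Move 9: B@(2,2) -> caps B=0 W=0
Move 10: W@(1,3) -> caps B=0 W=0
Move 11: B@(1,0) -> caps B=1 W=0

Answer: 1 0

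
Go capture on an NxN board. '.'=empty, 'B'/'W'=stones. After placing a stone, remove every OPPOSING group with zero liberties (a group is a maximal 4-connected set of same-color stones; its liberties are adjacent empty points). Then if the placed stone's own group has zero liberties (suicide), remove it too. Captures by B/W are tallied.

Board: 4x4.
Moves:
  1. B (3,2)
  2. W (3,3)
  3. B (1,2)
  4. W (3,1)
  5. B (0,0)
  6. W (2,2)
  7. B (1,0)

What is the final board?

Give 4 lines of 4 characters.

Answer: B...
B.B.
..W.
.W.W

Derivation:
Move 1: B@(3,2) -> caps B=0 W=0
Move 2: W@(3,3) -> caps B=0 W=0
Move 3: B@(1,2) -> caps B=0 W=0
Move 4: W@(3,1) -> caps B=0 W=0
Move 5: B@(0,0) -> caps B=0 W=0
Move 6: W@(2,2) -> caps B=0 W=1
Move 7: B@(1,0) -> caps B=0 W=1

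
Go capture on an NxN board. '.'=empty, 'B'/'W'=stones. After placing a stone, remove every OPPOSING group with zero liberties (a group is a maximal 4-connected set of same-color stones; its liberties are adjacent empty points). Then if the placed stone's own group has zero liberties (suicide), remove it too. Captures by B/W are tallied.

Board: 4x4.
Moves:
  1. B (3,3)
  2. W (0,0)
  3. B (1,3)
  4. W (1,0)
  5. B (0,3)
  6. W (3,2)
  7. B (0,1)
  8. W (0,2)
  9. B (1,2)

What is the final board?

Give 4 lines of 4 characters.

Answer: WB.B
W.BB
....
..WB

Derivation:
Move 1: B@(3,3) -> caps B=0 W=0
Move 2: W@(0,0) -> caps B=0 W=0
Move 3: B@(1,3) -> caps B=0 W=0
Move 4: W@(1,0) -> caps B=0 W=0
Move 5: B@(0,3) -> caps B=0 W=0
Move 6: W@(3,2) -> caps B=0 W=0
Move 7: B@(0,1) -> caps B=0 W=0
Move 8: W@(0,2) -> caps B=0 W=0
Move 9: B@(1,2) -> caps B=1 W=0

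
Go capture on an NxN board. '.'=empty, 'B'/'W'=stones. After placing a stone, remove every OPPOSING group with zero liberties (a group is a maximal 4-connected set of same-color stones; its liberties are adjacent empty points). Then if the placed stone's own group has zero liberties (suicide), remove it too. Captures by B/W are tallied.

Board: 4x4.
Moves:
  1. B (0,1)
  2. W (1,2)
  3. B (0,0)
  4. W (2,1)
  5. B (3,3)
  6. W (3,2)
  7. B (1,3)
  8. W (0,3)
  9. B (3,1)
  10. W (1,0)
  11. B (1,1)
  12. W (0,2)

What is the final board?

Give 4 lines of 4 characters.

Answer: ..WW
W.WB
.W..
.BWB

Derivation:
Move 1: B@(0,1) -> caps B=0 W=0
Move 2: W@(1,2) -> caps B=0 W=0
Move 3: B@(0,0) -> caps B=0 W=0
Move 4: W@(2,1) -> caps B=0 W=0
Move 5: B@(3,3) -> caps B=0 W=0
Move 6: W@(3,2) -> caps B=0 W=0
Move 7: B@(1,3) -> caps B=0 W=0
Move 8: W@(0,3) -> caps B=0 W=0
Move 9: B@(3,1) -> caps B=0 W=0
Move 10: W@(1,0) -> caps B=0 W=0
Move 11: B@(1,1) -> caps B=0 W=0
Move 12: W@(0,2) -> caps B=0 W=3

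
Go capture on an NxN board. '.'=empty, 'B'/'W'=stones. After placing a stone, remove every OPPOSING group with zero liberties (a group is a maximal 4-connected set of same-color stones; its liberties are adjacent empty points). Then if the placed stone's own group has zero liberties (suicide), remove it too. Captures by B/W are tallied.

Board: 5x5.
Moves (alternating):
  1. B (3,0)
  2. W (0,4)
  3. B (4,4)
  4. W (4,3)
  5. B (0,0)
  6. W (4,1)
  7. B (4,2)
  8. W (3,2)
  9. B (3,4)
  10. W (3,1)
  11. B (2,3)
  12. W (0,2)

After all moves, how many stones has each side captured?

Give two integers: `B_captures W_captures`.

Move 1: B@(3,0) -> caps B=0 W=0
Move 2: W@(0,4) -> caps B=0 W=0
Move 3: B@(4,4) -> caps B=0 W=0
Move 4: W@(4,3) -> caps B=0 W=0
Move 5: B@(0,0) -> caps B=0 W=0
Move 6: W@(4,1) -> caps B=0 W=0
Move 7: B@(4,2) -> caps B=0 W=0
Move 8: W@(3,2) -> caps B=0 W=1
Move 9: B@(3,4) -> caps B=0 W=1
Move 10: W@(3,1) -> caps B=0 W=1
Move 11: B@(2,3) -> caps B=0 W=1
Move 12: W@(0,2) -> caps B=0 W=1

Answer: 0 1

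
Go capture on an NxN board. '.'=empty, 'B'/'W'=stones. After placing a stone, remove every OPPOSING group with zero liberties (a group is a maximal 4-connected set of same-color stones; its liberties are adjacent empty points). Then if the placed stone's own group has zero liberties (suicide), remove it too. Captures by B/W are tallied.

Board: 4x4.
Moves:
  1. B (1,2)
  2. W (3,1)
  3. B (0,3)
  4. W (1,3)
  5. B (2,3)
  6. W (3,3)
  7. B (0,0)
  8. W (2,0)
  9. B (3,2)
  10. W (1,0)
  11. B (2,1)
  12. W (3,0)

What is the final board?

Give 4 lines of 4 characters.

Move 1: B@(1,2) -> caps B=0 W=0
Move 2: W@(3,1) -> caps B=0 W=0
Move 3: B@(0,3) -> caps B=0 W=0
Move 4: W@(1,3) -> caps B=0 W=0
Move 5: B@(2,3) -> caps B=1 W=0
Move 6: W@(3,3) -> caps B=1 W=0
Move 7: B@(0,0) -> caps B=1 W=0
Move 8: W@(2,0) -> caps B=1 W=0
Move 9: B@(3,2) -> caps B=2 W=0
Move 10: W@(1,0) -> caps B=2 W=0
Move 11: B@(2,1) -> caps B=2 W=0
Move 12: W@(3,0) -> caps B=2 W=0

Answer: B..B
W.B.
WB.B
WWB.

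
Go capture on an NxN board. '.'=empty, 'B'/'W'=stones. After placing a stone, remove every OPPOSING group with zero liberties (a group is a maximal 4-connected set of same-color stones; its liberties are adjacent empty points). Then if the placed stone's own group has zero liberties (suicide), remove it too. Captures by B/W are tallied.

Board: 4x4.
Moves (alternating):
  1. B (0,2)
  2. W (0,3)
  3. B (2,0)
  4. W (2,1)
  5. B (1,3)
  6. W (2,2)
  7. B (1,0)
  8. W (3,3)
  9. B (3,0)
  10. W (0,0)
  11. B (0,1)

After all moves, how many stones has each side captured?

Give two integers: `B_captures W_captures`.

Move 1: B@(0,2) -> caps B=0 W=0
Move 2: W@(0,3) -> caps B=0 W=0
Move 3: B@(2,0) -> caps B=0 W=0
Move 4: W@(2,1) -> caps B=0 W=0
Move 5: B@(1,3) -> caps B=1 W=0
Move 6: W@(2,2) -> caps B=1 W=0
Move 7: B@(1,0) -> caps B=1 W=0
Move 8: W@(3,3) -> caps B=1 W=0
Move 9: B@(3,0) -> caps B=1 W=0
Move 10: W@(0,0) -> caps B=1 W=0
Move 11: B@(0,1) -> caps B=2 W=0

Answer: 2 0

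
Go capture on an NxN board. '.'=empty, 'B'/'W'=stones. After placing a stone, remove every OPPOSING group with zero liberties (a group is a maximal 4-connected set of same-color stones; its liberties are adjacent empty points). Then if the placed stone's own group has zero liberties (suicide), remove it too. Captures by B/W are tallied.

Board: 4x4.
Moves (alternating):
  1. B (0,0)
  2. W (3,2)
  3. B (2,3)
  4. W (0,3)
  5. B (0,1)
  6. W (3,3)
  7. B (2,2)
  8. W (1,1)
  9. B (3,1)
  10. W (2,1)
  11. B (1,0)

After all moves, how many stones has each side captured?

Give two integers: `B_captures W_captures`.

Move 1: B@(0,0) -> caps B=0 W=0
Move 2: W@(3,2) -> caps B=0 W=0
Move 3: B@(2,3) -> caps B=0 W=0
Move 4: W@(0,3) -> caps B=0 W=0
Move 5: B@(0,1) -> caps B=0 W=0
Move 6: W@(3,3) -> caps B=0 W=0
Move 7: B@(2,2) -> caps B=0 W=0
Move 8: W@(1,1) -> caps B=0 W=0
Move 9: B@(3,1) -> caps B=2 W=0
Move 10: W@(2,1) -> caps B=2 W=0
Move 11: B@(1,0) -> caps B=2 W=0

Answer: 2 0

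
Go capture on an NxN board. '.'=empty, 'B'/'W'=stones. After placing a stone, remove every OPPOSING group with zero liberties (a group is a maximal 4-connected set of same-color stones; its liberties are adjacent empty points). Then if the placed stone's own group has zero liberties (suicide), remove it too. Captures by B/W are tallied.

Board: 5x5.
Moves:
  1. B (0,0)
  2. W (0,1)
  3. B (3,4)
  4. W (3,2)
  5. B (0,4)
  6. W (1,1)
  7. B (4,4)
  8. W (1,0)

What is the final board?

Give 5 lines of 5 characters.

Answer: .W..B
WW...
.....
..W.B
....B

Derivation:
Move 1: B@(0,0) -> caps B=0 W=0
Move 2: W@(0,1) -> caps B=0 W=0
Move 3: B@(3,4) -> caps B=0 W=0
Move 4: W@(3,2) -> caps B=0 W=0
Move 5: B@(0,4) -> caps B=0 W=0
Move 6: W@(1,1) -> caps B=0 W=0
Move 7: B@(4,4) -> caps B=0 W=0
Move 8: W@(1,0) -> caps B=0 W=1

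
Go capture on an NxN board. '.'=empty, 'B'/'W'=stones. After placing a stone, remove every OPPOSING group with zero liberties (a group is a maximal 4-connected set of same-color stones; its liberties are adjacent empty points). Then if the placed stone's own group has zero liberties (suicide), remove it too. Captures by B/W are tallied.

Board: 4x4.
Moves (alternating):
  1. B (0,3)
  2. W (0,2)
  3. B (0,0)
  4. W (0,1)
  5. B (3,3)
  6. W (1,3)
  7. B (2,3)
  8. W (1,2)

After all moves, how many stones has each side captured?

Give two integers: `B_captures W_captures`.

Move 1: B@(0,3) -> caps B=0 W=0
Move 2: W@(0,2) -> caps B=0 W=0
Move 3: B@(0,0) -> caps B=0 W=0
Move 4: W@(0,1) -> caps B=0 W=0
Move 5: B@(3,3) -> caps B=0 W=0
Move 6: W@(1,3) -> caps B=0 W=1
Move 7: B@(2,3) -> caps B=0 W=1
Move 8: W@(1,2) -> caps B=0 W=1

Answer: 0 1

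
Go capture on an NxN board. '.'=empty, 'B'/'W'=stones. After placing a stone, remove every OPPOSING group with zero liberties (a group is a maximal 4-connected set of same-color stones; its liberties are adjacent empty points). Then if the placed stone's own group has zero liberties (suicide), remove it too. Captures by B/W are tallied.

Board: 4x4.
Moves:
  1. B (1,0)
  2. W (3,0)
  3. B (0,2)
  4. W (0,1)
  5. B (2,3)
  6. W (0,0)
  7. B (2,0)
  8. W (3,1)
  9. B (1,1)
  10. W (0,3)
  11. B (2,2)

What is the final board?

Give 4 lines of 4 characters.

Move 1: B@(1,0) -> caps B=0 W=0
Move 2: W@(3,0) -> caps B=0 W=0
Move 3: B@(0,2) -> caps B=0 W=0
Move 4: W@(0,1) -> caps B=0 W=0
Move 5: B@(2,3) -> caps B=0 W=0
Move 6: W@(0,0) -> caps B=0 W=0
Move 7: B@(2,0) -> caps B=0 W=0
Move 8: W@(3,1) -> caps B=0 W=0
Move 9: B@(1,1) -> caps B=2 W=0
Move 10: W@(0,3) -> caps B=2 W=0
Move 11: B@(2,2) -> caps B=2 W=0

Answer: ..BW
BB..
B.BB
WW..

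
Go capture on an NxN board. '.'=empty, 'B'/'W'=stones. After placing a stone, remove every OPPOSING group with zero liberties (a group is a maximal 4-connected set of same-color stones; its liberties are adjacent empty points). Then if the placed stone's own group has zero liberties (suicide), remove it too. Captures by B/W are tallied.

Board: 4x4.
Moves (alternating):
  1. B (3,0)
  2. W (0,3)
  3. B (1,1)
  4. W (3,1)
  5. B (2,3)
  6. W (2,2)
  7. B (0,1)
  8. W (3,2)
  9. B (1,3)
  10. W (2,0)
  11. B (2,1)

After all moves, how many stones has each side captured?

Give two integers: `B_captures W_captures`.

Answer: 0 1

Derivation:
Move 1: B@(3,0) -> caps B=0 W=0
Move 2: W@(0,3) -> caps B=0 W=0
Move 3: B@(1,1) -> caps B=0 W=0
Move 4: W@(3,1) -> caps B=0 W=0
Move 5: B@(2,3) -> caps B=0 W=0
Move 6: W@(2,2) -> caps B=0 W=0
Move 7: B@(0,1) -> caps B=0 W=0
Move 8: W@(3,2) -> caps B=0 W=0
Move 9: B@(1,3) -> caps B=0 W=0
Move 10: W@(2,0) -> caps B=0 W=1
Move 11: B@(2,1) -> caps B=0 W=1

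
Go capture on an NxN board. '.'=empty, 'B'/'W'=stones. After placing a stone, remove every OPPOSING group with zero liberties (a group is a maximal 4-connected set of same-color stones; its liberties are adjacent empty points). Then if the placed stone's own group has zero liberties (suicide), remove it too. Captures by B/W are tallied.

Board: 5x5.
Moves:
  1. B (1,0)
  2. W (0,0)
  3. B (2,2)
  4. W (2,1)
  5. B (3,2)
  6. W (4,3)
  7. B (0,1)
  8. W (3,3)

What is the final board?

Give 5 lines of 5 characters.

Answer: .B...
B....
.WB..
..BW.
...W.

Derivation:
Move 1: B@(1,0) -> caps B=0 W=0
Move 2: W@(0,0) -> caps B=0 W=0
Move 3: B@(2,2) -> caps B=0 W=0
Move 4: W@(2,1) -> caps B=0 W=0
Move 5: B@(3,2) -> caps B=0 W=0
Move 6: W@(4,3) -> caps B=0 W=0
Move 7: B@(0,1) -> caps B=1 W=0
Move 8: W@(3,3) -> caps B=1 W=0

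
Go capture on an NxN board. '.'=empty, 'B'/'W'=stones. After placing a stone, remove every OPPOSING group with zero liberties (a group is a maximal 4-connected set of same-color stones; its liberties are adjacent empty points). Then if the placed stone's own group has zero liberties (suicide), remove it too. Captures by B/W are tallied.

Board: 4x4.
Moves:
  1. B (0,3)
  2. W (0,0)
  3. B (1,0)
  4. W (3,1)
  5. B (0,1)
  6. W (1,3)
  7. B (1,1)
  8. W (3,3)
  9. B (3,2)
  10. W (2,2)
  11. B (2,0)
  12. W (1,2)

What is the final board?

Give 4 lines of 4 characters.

Answer: .B.B
BBWW
B.W.
.W.W

Derivation:
Move 1: B@(0,3) -> caps B=0 W=0
Move 2: W@(0,0) -> caps B=0 W=0
Move 3: B@(1,0) -> caps B=0 W=0
Move 4: W@(3,1) -> caps B=0 W=0
Move 5: B@(0,1) -> caps B=1 W=0
Move 6: W@(1,3) -> caps B=1 W=0
Move 7: B@(1,1) -> caps B=1 W=0
Move 8: W@(3,3) -> caps B=1 W=0
Move 9: B@(3,2) -> caps B=1 W=0
Move 10: W@(2,2) -> caps B=1 W=1
Move 11: B@(2,0) -> caps B=1 W=1
Move 12: W@(1,2) -> caps B=1 W=1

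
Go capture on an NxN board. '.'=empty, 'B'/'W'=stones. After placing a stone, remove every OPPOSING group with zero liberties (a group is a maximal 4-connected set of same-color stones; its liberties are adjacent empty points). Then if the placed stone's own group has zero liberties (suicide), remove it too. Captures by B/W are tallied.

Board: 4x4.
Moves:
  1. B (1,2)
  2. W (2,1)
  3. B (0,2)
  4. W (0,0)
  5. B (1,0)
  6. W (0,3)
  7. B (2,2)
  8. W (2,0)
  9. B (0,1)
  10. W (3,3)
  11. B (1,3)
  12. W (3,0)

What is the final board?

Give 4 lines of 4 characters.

Answer: .BB.
B.BB
WWB.
W..W

Derivation:
Move 1: B@(1,2) -> caps B=0 W=0
Move 2: W@(2,1) -> caps B=0 W=0
Move 3: B@(0,2) -> caps B=0 W=0
Move 4: W@(0,0) -> caps B=0 W=0
Move 5: B@(1,0) -> caps B=0 W=0
Move 6: W@(0,3) -> caps B=0 W=0
Move 7: B@(2,2) -> caps B=0 W=0
Move 8: W@(2,0) -> caps B=0 W=0
Move 9: B@(0,1) -> caps B=1 W=0
Move 10: W@(3,3) -> caps B=1 W=0
Move 11: B@(1,3) -> caps B=2 W=0
Move 12: W@(3,0) -> caps B=2 W=0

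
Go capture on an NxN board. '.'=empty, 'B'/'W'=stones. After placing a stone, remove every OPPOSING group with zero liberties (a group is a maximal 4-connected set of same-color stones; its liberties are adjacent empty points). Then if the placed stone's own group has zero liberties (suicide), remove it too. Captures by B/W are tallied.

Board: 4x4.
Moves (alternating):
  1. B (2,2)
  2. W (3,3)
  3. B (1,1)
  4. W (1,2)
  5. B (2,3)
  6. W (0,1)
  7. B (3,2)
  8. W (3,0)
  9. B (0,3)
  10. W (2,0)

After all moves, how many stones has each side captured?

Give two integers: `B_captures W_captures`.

Move 1: B@(2,2) -> caps B=0 W=0
Move 2: W@(3,3) -> caps B=0 W=0
Move 3: B@(1,1) -> caps B=0 W=0
Move 4: W@(1,2) -> caps B=0 W=0
Move 5: B@(2,3) -> caps B=0 W=0
Move 6: W@(0,1) -> caps B=0 W=0
Move 7: B@(3,2) -> caps B=1 W=0
Move 8: W@(3,0) -> caps B=1 W=0
Move 9: B@(0,3) -> caps B=1 W=0
Move 10: W@(2,0) -> caps B=1 W=0

Answer: 1 0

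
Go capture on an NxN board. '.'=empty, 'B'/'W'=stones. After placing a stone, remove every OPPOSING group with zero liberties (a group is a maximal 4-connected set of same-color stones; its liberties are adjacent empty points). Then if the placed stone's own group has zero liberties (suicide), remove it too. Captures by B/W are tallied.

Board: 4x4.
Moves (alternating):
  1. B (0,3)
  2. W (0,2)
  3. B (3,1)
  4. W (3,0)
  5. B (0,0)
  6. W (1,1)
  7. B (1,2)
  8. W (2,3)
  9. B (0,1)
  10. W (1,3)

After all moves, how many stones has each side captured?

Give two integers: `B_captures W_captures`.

Answer: 1 0

Derivation:
Move 1: B@(0,3) -> caps B=0 W=0
Move 2: W@(0,2) -> caps B=0 W=0
Move 3: B@(3,1) -> caps B=0 W=0
Move 4: W@(3,0) -> caps B=0 W=0
Move 5: B@(0,0) -> caps B=0 W=0
Move 6: W@(1,1) -> caps B=0 W=0
Move 7: B@(1,2) -> caps B=0 W=0
Move 8: W@(2,3) -> caps B=0 W=0
Move 9: B@(0,1) -> caps B=1 W=0
Move 10: W@(1,3) -> caps B=1 W=0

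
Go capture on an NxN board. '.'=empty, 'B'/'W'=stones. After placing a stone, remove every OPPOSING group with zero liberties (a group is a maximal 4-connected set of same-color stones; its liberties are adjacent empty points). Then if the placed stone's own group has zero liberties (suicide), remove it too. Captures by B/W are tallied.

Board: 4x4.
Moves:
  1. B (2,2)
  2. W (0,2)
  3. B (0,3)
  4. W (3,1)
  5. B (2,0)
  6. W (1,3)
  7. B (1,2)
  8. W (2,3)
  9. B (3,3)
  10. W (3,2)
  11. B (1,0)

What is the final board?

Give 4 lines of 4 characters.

Answer: ..W.
B.BW
B.BW
.WW.

Derivation:
Move 1: B@(2,2) -> caps B=0 W=0
Move 2: W@(0,2) -> caps B=0 W=0
Move 3: B@(0,3) -> caps B=0 W=0
Move 4: W@(3,1) -> caps B=0 W=0
Move 5: B@(2,0) -> caps B=0 W=0
Move 6: W@(1,3) -> caps B=0 W=1
Move 7: B@(1,2) -> caps B=0 W=1
Move 8: W@(2,3) -> caps B=0 W=1
Move 9: B@(3,3) -> caps B=0 W=1
Move 10: W@(3,2) -> caps B=0 W=2
Move 11: B@(1,0) -> caps B=0 W=2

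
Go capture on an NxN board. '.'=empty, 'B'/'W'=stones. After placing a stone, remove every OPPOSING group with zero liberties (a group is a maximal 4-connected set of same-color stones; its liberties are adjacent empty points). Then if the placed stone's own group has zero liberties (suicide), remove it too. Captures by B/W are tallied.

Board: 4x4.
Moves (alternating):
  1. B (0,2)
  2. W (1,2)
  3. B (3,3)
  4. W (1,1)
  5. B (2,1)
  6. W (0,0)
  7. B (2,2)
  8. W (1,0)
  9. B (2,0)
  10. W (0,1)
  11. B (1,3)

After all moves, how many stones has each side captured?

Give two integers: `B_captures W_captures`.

Move 1: B@(0,2) -> caps B=0 W=0
Move 2: W@(1,2) -> caps B=0 W=0
Move 3: B@(3,3) -> caps B=0 W=0
Move 4: W@(1,1) -> caps B=0 W=0
Move 5: B@(2,1) -> caps B=0 W=0
Move 6: W@(0,0) -> caps B=0 W=0
Move 7: B@(2,2) -> caps B=0 W=0
Move 8: W@(1,0) -> caps B=0 W=0
Move 9: B@(2,0) -> caps B=0 W=0
Move 10: W@(0,1) -> caps B=0 W=0
Move 11: B@(1,3) -> caps B=5 W=0

Answer: 5 0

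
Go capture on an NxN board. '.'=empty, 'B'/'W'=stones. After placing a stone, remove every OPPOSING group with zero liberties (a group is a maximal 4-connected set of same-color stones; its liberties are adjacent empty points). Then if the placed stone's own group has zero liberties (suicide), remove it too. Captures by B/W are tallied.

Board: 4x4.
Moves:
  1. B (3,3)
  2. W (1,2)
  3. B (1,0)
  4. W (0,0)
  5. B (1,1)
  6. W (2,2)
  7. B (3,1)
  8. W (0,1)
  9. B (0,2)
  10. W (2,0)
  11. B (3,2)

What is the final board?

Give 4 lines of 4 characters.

Move 1: B@(3,3) -> caps B=0 W=0
Move 2: W@(1,2) -> caps B=0 W=0
Move 3: B@(1,0) -> caps B=0 W=0
Move 4: W@(0,0) -> caps B=0 W=0
Move 5: B@(1,1) -> caps B=0 W=0
Move 6: W@(2,2) -> caps B=0 W=0
Move 7: B@(3,1) -> caps B=0 W=0
Move 8: W@(0,1) -> caps B=0 W=0
Move 9: B@(0,2) -> caps B=2 W=0
Move 10: W@(2,0) -> caps B=2 W=0
Move 11: B@(3,2) -> caps B=2 W=0

Answer: ..B.
BBW.
W.W.
.BBB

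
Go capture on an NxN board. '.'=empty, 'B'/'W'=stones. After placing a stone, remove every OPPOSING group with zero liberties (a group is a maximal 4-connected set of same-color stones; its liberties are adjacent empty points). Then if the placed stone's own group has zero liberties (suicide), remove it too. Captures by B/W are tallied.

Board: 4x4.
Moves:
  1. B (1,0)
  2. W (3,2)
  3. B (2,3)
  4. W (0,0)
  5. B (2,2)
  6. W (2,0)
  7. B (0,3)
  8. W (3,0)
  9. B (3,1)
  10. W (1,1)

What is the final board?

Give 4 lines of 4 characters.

Answer: W..B
.W..
W.BB
WBW.

Derivation:
Move 1: B@(1,0) -> caps B=0 W=0
Move 2: W@(3,2) -> caps B=0 W=0
Move 3: B@(2,3) -> caps B=0 W=0
Move 4: W@(0,0) -> caps B=0 W=0
Move 5: B@(2,2) -> caps B=0 W=0
Move 6: W@(2,0) -> caps B=0 W=0
Move 7: B@(0,3) -> caps B=0 W=0
Move 8: W@(3,0) -> caps B=0 W=0
Move 9: B@(3,1) -> caps B=0 W=0
Move 10: W@(1,1) -> caps B=0 W=1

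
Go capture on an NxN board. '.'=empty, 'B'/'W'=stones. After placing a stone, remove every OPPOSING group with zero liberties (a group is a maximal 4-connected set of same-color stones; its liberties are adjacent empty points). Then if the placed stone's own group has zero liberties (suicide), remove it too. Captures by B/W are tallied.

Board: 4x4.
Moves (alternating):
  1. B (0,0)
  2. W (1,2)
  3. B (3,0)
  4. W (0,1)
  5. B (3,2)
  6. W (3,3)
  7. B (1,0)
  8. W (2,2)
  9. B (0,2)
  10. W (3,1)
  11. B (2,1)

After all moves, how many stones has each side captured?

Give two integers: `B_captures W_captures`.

Answer: 0 1

Derivation:
Move 1: B@(0,0) -> caps B=0 W=0
Move 2: W@(1,2) -> caps B=0 W=0
Move 3: B@(3,0) -> caps B=0 W=0
Move 4: W@(0,1) -> caps B=0 W=0
Move 5: B@(3,2) -> caps B=0 W=0
Move 6: W@(3,3) -> caps B=0 W=0
Move 7: B@(1,0) -> caps B=0 W=0
Move 8: W@(2,2) -> caps B=0 W=0
Move 9: B@(0,2) -> caps B=0 W=0
Move 10: W@(3,1) -> caps B=0 W=1
Move 11: B@(2,1) -> caps B=0 W=1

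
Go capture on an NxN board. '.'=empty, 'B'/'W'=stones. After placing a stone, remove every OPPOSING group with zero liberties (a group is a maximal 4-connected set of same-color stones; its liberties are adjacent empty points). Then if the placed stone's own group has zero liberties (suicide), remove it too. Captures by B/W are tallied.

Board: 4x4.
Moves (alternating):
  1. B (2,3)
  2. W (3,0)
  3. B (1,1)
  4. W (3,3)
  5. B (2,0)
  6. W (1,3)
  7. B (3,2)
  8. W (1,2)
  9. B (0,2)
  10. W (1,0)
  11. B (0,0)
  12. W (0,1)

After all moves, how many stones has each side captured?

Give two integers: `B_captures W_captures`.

Answer: 2 0

Derivation:
Move 1: B@(2,3) -> caps B=0 W=0
Move 2: W@(3,0) -> caps B=0 W=0
Move 3: B@(1,1) -> caps B=0 W=0
Move 4: W@(3,3) -> caps B=0 W=0
Move 5: B@(2,0) -> caps B=0 W=0
Move 6: W@(1,3) -> caps B=0 W=0
Move 7: B@(3,2) -> caps B=1 W=0
Move 8: W@(1,2) -> caps B=1 W=0
Move 9: B@(0,2) -> caps B=1 W=0
Move 10: W@(1,0) -> caps B=1 W=0
Move 11: B@(0,0) -> caps B=2 W=0
Move 12: W@(0,1) -> caps B=2 W=0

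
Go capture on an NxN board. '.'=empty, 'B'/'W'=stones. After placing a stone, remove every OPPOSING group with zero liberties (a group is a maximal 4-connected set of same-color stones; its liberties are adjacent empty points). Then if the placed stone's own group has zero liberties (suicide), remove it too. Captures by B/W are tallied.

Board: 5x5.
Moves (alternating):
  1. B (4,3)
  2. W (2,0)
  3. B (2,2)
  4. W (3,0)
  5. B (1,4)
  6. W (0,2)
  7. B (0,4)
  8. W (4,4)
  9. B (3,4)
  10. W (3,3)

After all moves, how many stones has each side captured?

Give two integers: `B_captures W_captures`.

Answer: 1 0

Derivation:
Move 1: B@(4,3) -> caps B=0 W=0
Move 2: W@(2,0) -> caps B=0 W=0
Move 3: B@(2,2) -> caps B=0 W=0
Move 4: W@(3,0) -> caps B=0 W=0
Move 5: B@(1,4) -> caps B=0 W=0
Move 6: W@(0,2) -> caps B=0 W=0
Move 7: B@(0,4) -> caps B=0 W=0
Move 8: W@(4,4) -> caps B=0 W=0
Move 9: B@(3,4) -> caps B=1 W=0
Move 10: W@(3,3) -> caps B=1 W=0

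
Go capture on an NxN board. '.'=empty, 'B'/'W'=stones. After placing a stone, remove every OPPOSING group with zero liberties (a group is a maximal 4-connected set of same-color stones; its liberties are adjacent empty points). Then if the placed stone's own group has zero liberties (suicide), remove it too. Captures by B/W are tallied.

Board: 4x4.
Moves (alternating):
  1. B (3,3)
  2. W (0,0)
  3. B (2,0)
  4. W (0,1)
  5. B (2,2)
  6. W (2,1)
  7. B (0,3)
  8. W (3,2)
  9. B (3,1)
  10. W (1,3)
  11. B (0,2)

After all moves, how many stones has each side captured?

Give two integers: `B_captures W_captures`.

Move 1: B@(3,3) -> caps B=0 W=0
Move 2: W@(0,0) -> caps B=0 W=0
Move 3: B@(2,0) -> caps B=0 W=0
Move 4: W@(0,1) -> caps B=0 W=0
Move 5: B@(2,2) -> caps B=0 W=0
Move 6: W@(2,1) -> caps B=0 W=0
Move 7: B@(0,3) -> caps B=0 W=0
Move 8: W@(3,2) -> caps B=0 W=0
Move 9: B@(3,1) -> caps B=1 W=0
Move 10: W@(1,3) -> caps B=1 W=0
Move 11: B@(0,2) -> caps B=1 W=0

Answer: 1 0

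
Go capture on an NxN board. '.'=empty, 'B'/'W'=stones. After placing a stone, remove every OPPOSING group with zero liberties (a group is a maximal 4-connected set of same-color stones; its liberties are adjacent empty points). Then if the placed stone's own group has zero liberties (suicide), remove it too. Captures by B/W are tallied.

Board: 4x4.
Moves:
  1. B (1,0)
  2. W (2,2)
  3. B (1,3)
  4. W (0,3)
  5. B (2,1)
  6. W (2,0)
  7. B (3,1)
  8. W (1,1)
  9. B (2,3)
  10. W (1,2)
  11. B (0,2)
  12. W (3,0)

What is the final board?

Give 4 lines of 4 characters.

Move 1: B@(1,0) -> caps B=0 W=0
Move 2: W@(2,2) -> caps B=0 W=0
Move 3: B@(1,3) -> caps B=0 W=0
Move 4: W@(0,3) -> caps B=0 W=0
Move 5: B@(2,1) -> caps B=0 W=0
Move 6: W@(2,0) -> caps B=0 W=0
Move 7: B@(3,1) -> caps B=0 W=0
Move 8: W@(1,1) -> caps B=0 W=0
Move 9: B@(2,3) -> caps B=0 W=0
Move 10: W@(1,2) -> caps B=0 W=0
Move 11: B@(0,2) -> caps B=1 W=0
Move 12: W@(3,0) -> caps B=1 W=0

Answer: ..B.
BWWB
.BWB
.B..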